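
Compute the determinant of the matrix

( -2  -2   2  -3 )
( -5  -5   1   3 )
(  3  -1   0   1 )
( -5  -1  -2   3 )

-112

Expand along row 3 (it has 1 zero):
  + (3) · M_31   where M_31 = det([-2 2 -3; -5 1 3; -1 -2 3]) = -27
  − (-1) · M_32   where M_32 = det([-2 2 -3; -5 1 3; -5 -2 3]) = -63
  − (1) · M_34   where M_34 = det([-2 -2 2; -5 -5 1; -5 -1 -2]) = -32
det = (+1)·(3)·(-27) + (-1)·(-1)·(-63) + (-1)·(1)·(-32) = -112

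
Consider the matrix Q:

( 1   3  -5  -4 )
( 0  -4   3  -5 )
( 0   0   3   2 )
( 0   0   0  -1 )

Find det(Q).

|Q| = 12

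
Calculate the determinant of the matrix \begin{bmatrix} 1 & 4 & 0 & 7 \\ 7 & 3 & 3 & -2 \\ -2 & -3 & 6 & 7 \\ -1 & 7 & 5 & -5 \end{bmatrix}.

5079

Expand along row 1 (it has 1 zero):
  + (1) · M_11   where M_11 = det([3 3 -2; -3 6 7; 7 5 -5]) = 21
  − (4) · M_12   where M_12 = det([7 3 -2; -2 6 7; -1 5 -5]) = -498
  − (7) · M_14   where M_14 = det([7 3 3; -2 -3 6; -1 7 5]) = -438
det = (+1)·(1)·(21) + (-1)·(4)·(-498) + (-1)·(7)·(-438) = 5079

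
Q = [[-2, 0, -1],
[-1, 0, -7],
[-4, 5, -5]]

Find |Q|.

-65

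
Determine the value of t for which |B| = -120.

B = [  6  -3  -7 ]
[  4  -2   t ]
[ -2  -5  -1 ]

t = -8

Expanding along the column containing t, det(B) is linear in t: det(B) = (36)·t + (168).
Set (36)·t + (168) = -120  ⇒  (36)·t = -288  ⇒  t = -8.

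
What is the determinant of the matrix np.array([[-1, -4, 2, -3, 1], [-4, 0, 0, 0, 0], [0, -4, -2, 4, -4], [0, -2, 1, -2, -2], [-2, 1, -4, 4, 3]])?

Expand along row 2 (it has 4 zeros):
  − (-4) · M_21   where M_21 = det([-4 2 -3 1; -4 -2 4 -4; -2 1 -2 -2; 1 -4 4 3]) = -176
det = (-1)·(-4)·(-176) = -704

-704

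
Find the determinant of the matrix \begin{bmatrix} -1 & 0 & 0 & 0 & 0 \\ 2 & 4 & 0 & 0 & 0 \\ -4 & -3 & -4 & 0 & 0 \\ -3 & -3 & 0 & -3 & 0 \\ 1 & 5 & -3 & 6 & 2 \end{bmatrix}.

The determinant is -96.

The matrix is lower triangular, so the determinant is the product of the diagonal entries:
det = (-1) · (4) · (-4) · (-3) · (2) = -96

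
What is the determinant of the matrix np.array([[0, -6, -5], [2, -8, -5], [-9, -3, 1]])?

Expand along row 1:
  − (-6) · |2 -5; -9 1| = −(-6)·(2 − 45) = -258
  + (-5) · |2 -8; -9 -3| = (-5)·(-6 − 72) = 390
Sum: (-258) + (390) = 132

132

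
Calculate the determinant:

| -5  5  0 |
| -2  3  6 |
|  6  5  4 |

310

Expand along column 3:
  − 6 · |-5 5; 6 5| = −6·(-25 − 30) = 330
  + 4 · |-5 5; -2 3| = 4·(-15 − (-10)) = -20
Sum: (330) + (-20) = 310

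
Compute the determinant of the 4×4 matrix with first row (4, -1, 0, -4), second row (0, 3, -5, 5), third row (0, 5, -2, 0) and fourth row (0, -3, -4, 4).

The determinant is -216.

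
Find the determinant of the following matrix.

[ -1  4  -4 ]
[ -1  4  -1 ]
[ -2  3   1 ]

-15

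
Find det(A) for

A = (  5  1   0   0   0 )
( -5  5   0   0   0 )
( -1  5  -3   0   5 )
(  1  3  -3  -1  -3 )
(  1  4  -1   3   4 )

-1950

A is block lower-triangular with a 2×2 block and a 3×3 block on the diagonal, so its determinant equals the product of the determinants of the diagonal blocks.
det of the 2×2 block = 30
det of the 3×3 block = -65
det = (30)·(-65) = -1950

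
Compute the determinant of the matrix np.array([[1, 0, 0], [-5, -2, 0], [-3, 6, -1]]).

2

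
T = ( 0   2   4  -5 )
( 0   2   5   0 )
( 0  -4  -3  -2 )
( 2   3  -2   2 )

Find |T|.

The determinant is 148.

Expand along column 1 (it has 3 zeros):
  − (2) · M_41   where M_41 = det([2 4 -5; 2 5 0; -4 -3 -2]) = -74
det = (-1)·(2)·(-74) = 148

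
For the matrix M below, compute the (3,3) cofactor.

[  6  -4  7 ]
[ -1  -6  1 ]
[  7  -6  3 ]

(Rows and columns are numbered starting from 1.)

-40

Delete row 3 and column 3; the remaining 2×2 submatrix is [6 -4; -1 -6].
Its determinant is 6·(-6) − (-4)·(-1) = -40.
The cofactor carries sign (−1)^(3+3) = +1, so C_{3,3} = +(-40) = -40.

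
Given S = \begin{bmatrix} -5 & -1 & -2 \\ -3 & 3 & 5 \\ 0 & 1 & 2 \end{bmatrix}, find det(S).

The determinant is -5.

Expand along row 3:
  − 1 · |-5 -2; -3 5| = −1·(-25 − 6) = 31
  + 2 · |-5 -1; -3 3| = 2·(-15 − 3) = -36
Sum: (31) + (-36) = -5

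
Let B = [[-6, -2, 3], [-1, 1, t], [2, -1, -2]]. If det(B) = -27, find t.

4

Expanding along the column containing t, det(B) is linear in t: det(B) = (-10)·t + (13).
Set (-10)·t + (13) = -27  ⇒  (-10)·t = -40  ⇒  t = 4.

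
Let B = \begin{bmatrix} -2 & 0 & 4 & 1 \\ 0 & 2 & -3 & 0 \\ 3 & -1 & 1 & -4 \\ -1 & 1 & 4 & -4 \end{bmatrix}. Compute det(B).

Expand along row 2 (it has 2 zeros):
  + (2) · M_22   where M_22 = det([-2 4 1; 3 1 -4; -1 4 -4]) = 53
  − (-3) · M_23   where M_23 = det([-2 0 1; 3 -1 -4; -1 1 -4]) = -14
det = (+1)·(2)·(53) + (-1)·(-3)·(-14) = 64

The determinant is 64.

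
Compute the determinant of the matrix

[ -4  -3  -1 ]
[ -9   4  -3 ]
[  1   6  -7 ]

Expand along column 1:
  + (-4) · |4 -3; 6 -7| = (-4)·(-28 − (-18)) = 40
  − (-9) · |-3 -1; 6 -7| = −(-9)·(21 − (-6)) = 243
  + 1 · |-3 -1; 4 -3| = 1·(9 − (-4)) = 13
Sum: (40) + (243) + (13) = 296

296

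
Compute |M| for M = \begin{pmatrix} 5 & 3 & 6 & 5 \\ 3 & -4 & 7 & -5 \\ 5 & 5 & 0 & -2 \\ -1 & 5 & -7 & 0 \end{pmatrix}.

Expand along row 3 (it has 1 zero):
  + (5) · M_31   where M_31 = det([3 6 5; -4 7 -5; 5 -7 0]) = -290
  − (5) · M_32   where M_32 = det([5 6 5; 3 7 -5; -1 -7 0]) = -215
  − (-2) · M_34   where M_34 = det([5 3 6; 3 -4 7; -1 5 -7]) = 73
det = (+1)·(5)·(-290) + (-1)·(5)·(-215) + (-1)·(-2)·(73) = -229

-229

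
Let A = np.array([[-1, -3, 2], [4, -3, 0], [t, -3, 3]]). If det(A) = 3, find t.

-3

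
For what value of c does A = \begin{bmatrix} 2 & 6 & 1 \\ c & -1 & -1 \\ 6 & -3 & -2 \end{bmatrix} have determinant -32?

Expanding along the row containing c, det(A) is linear in c: det(A) = (9)·c + (-32).
Set (9)·c + (-32) = -32  ⇒  (9)·c = 0  ⇒  c = 0.

0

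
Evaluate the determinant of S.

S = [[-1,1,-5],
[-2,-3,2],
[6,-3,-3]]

|S| = -129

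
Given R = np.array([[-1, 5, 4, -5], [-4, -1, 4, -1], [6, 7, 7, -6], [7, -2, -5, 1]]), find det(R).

-638

Expand along row 1:
  + (-1) · M_11   where M_11 = det([-1 4 -1; 7 7 -6; -2 -5 1]) = 64
  − (5) · M_12   where M_12 = det([-4 4 -1; 6 7 -6; 7 -5 1]) = -21
  + (4) · M_13   where M_13 = det([-4 -1 -1; 6 7 -6; 7 -2 1]) = 129
  − (-5) · M_14   where M_14 = det([-4 -1 4; 6 7 7; 7 -2 -5]) = -239
det = (+1)·(-1)·(64) + (-1)·(5)·(-21) + (+1)·(4)·(129) + (-1)·(-5)·(-239) = -638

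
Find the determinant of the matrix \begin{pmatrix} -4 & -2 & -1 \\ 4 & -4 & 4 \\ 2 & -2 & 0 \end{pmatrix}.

-48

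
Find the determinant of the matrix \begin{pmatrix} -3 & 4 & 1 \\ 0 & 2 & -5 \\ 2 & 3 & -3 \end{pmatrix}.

Expand along row 2:
  + 2 · |-3 1; 2 -3| = 2·(9 − 2) = 14
  − (-5) · |-3 4; 2 3| = −(-5)·(-9 − 8) = -85
Sum: (14) + (-85) = -71

-71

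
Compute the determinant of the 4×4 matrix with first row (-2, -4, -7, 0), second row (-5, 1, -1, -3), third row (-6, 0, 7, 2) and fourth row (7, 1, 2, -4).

Expand along row 1 (it has 1 zero):
  + (-2) · M_11   where M_11 = det([1 -1 -3; 0 7 2; 1 2 -4]) = -13
  − (-4) · M_12   where M_12 = det([-5 -1 -3; -6 7 2; 7 2 -4]) = 353
  + (-7) · M_13   where M_13 = det([-5 1 -3; -6 0 2; 7 1 -4]) = 18
det = (+1)·(-2)·(-13) + (-1)·(-4)·(353) + (+1)·(-7)·(18) = 1312

1312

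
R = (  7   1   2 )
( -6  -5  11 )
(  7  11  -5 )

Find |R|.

|R| = -687

Expand along row 1:
  + 7 · |-5 11; 11 -5| = 7·(25 − 121) = -672
  − 1 · |-6 11; 7 -5| = −1·(30 − 77) = 47
  + 2 · |-6 -5; 7 11| = 2·(-66 − (-35)) = -62
Sum: (-672) + (47) + (-62) = -687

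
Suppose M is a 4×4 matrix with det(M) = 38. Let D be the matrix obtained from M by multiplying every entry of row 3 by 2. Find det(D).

Scaling one row by 2 multiplies the determinant by 2.
det(D) = (2)·(38) = 76

The determinant is 76.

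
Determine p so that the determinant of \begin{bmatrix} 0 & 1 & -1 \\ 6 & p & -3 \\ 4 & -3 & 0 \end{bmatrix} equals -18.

-6

Expanding along the column containing p, det(M) is linear in p: det(M) = (4)·p + (6).
Set (4)·p + (6) = -18  ⇒  (4)·p = -24  ⇒  p = -6.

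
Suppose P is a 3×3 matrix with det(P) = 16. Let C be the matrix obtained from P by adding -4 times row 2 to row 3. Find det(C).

Adding a multiple of one row to another leaves the determinant unchanged.
det(C) = (1)·(16) = 16

16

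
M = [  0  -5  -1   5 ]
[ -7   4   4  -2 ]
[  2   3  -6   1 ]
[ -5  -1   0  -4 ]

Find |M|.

Expand along row 1 (it has 1 zero):
  − (-5) · M_12   where M_12 = det([-7 4 -2; 2 -6 1; -5 0 -4]) = -96
  + (-1) · M_13   where M_13 = det([-7 4 -2; 2 3 1; -5 -1 -4]) = 63
  − (5) · M_14   where M_14 = det([-7 4 4; 2 3 -6; -5 -1 0]) = 214
det = (-1)·(-5)·(-96) + (+1)·(-1)·(63) + (-1)·(5)·(214) = -1613

-1613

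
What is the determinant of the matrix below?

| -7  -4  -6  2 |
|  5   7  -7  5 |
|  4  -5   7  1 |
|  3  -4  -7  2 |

-4270

Expand along row 1:
  + (-7) · M_11   where M_11 = det([7 -7 5; -5 7 1; -4 -7 2]) = 420
  − (-4) · M_12   where M_12 = det([5 -7 5; 4 7 1; 3 -7 2]) = -105
  + (-6) · M_13   where M_13 = det([5 7 5; 4 -5 1; 3 -4 2]) = -70
  − (2) · M_14   where M_14 = det([5 7 -7; 4 -5 7; 3 -4 -7]) = 665
det = (+1)·(-7)·(420) + (-1)·(-4)·(-105) + (+1)·(-6)·(-70) + (-1)·(2)·(665) = -4270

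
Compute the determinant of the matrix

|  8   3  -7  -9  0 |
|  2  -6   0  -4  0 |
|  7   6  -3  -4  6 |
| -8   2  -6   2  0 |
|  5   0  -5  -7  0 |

Expand along column 5 (it has 4 zeros):
  + (6) · M_35   where M_35 = det([8 3 -7 -9; 2 -6 0 -4; -8 2 -6 2; 5 0 -5 -7]) = -64
det = (+1)·(6)·(-64) = -384

-384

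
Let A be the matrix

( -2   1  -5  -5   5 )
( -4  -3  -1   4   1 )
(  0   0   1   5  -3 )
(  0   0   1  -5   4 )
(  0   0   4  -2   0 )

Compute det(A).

A is block upper-triangular with a 2×2 block and a 3×3 block on the diagonal, so its determinant equals the product of the determinants of the diagonal blocks.
det of the 2×2 block = 10
det of the 3×3 block = 34
det = (10)·(34) = 340

det(A) = 340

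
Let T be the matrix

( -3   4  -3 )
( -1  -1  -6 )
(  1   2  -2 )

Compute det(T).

Expand along row 1:
  + (-3) · |-1 -6; 2 -2| = (-3)·(2 − (-12)) = -42
  − 4 · |-1 -6; 1 -2| = −4·(2 − (-6)) = -32
  + (-3) · |-1 -1; 1 2| = (-3)·(-2 − (-1)) = 3
Sum: (-42) + (-32) + (3) = -71

-71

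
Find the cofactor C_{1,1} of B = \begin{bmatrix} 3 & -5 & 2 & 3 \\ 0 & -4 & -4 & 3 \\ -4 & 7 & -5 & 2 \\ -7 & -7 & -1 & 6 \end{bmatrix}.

210

Delete row 1 and column 1; the remaining 3×3 submatrix is [-4 -4 3; 7 -5 2; -7 -1 6].
Its determinant is 210.
The cofactor carries sign (−1)^(1+1) = +1, so C_{1,1} = +(210) = 210.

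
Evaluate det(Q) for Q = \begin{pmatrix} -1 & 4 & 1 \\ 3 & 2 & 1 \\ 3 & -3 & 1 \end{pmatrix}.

Expand along row 1:
  + (-1) · |2 1; -3 1| = (-1)·(2 − (-3)) = -5
  − 4 · |3 1; 3 1| = −4·(3 − 3) = 0
  + 1 · |3 2; 3 -3| = 1·(-9 − 6) = -15
Sum: (-5) + (0) + (-15) = -20

|Q| = -20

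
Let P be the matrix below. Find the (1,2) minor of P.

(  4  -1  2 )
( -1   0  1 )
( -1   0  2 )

-1

Delete row 1 and column 2; the remaining 2×2 submatrix is [-1 1; -1 2].
Its determinant is (-1)·2 − 1·(-1) = -1.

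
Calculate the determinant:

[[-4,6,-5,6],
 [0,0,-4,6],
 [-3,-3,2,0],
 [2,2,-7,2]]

-780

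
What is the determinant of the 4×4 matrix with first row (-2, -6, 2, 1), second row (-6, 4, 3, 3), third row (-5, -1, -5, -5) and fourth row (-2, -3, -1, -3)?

The determinant is -569.

Expand along row 1:
  + (-2) · M_11   where M_11 = det([4 3 3; -1 -5 -5; -3 -1 -3]) = 34
  − (-6) · M_12   where M_12 = det([-6 3 3; -5 -5 -5; -2 -1 -3]) = -90
  + (2) · M_13   where M_13 = det([-6 4 3; -5 -1 -5; -2 -3 -3]) = 91
  − (1) · M_14   where M_14 = det([-6 4 3; -5 -1 -5; -2 -3 -1]) = 143
det = (+1)·(-2)·(34) + (-1)·(-6)·(-90) + (+1)·(2)·(91) + (-1)·(1)·(143) = -569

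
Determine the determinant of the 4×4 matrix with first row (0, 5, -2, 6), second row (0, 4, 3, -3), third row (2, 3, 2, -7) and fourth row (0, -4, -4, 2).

-124

Expand along column 1 (it has 3 zeros):
  + (2) · M_31   where M_31 = det([5 -2 6; 4 3 -3; -4 -4 2]) = -62
det = (+1)·(2)·(-62) = -124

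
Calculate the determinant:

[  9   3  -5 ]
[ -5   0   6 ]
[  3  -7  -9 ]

Expand along column 2:
  − 3 · |-5 6; 3 -9| = −3·(45 − 18) = -81
  − (-7) · |9 -5; -5 6| = −(-7)·(54 − 25) = 203
Sum: (-81) + (203) = 122

122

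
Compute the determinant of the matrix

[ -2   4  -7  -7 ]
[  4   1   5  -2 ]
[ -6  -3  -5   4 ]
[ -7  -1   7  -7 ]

Expand along row 1:
  + (-2) · M_11   where M_11 = det([1 5 -2; -3 -5 4; -1 7 -7]) = -66
  − (4) · M_12   where M_12 = det([4 5 -2; -6 -5 4; -7 7 -7]) = -168
  + (-7) · M_13   where M_13 = det([4 1 -2; -6 -3 4; -7 -1 -7]) = 60
  − (-7) · M_14   where M_14 = det([4 1 5; -6 -3 -5; -7 -1 7]) = -102
det = (+1)·(-2)·(-66) + (-1)·(4)·(-168) + (+1)·(-7)·(60) + (-1)·(-7)·(-102) = -330

-330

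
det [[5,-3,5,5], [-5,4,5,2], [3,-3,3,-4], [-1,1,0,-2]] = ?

-207

Expand along row 4 (it has 1 zero):
  − (-1) · M_41   where M_41 = det([-3 5 5; 4 5 2; -3 3 -4]) = 263
  + (1) · M_42   where M_42 = det([5 5 5; -5 5 2; 3 3 -4]) = -350
  + (-2) · M_44   where M_44 = det([5 -3 5; -5 4 5; 3 -3 3]) = 60
det = (-1)·(-1)·(263) + (+1)·(1)·(-350) + (+1)·(-2)·(60) = -207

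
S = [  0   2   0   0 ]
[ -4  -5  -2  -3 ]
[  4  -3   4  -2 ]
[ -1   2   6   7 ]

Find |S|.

Expand along row 1 (it has 3 zeros):
  − (2) · M_12   where M_12 = det([-4 -2 -3; 4 4 -2; -1 6 7]) = -192
det = (-1)·(2)·(-192) = 384

384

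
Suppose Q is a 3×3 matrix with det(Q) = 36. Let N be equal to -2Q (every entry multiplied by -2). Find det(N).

-288

For a 3×3 matrix, det(-2Q) = (-2)^3·det(Q) = -8·det(Q).
det(N) = (-8)·(36) = -288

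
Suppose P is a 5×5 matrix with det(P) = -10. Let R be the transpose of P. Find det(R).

det(Pᵀ) = det(P).
det(R) = (1)·(-10) = -10

-10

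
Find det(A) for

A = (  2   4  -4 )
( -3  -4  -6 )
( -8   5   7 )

Expand along row 1:
  + 2 · |-4 -6; 5 7| = 2·(-28 − (-30)) = 4
  − 4 · |-3 -6; -8 7| = −4·(-21 − 48) = 276
  + (-4) · |-3 -4; -8 5| = (-4)·(-15 − 32) = 188
Sum: (4) + (276) + (188) = 468

468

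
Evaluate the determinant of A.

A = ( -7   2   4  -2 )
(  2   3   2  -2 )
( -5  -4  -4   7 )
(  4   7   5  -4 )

The determinant is 51.

Expand along row 1:
  + (-7) · M_11   where M_11 = det([3 2 -2; -4 -4 7; 7 5 -4]) = -7
  − (2) · M_12   where M_12 = det([2 2 -2; -5 -4 7; 4 5 -4]) = -4
  + (4) · M_13   where M_13 = det([2 3 -2; -5 -4 7; 4 7 -4]) = -4
  − (-2) · M_14   where M_14 = det([2 3 2; -5 -4 -4; 4 7 5]) = 5
det = (+1)·(-7)·(-7) + (-1)·(2)·(-4) + (+1)·(4)·(-4) + (-1)·(-2)·(5) = 51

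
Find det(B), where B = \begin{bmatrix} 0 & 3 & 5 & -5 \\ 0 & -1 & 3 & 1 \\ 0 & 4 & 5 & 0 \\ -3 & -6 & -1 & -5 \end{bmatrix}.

Expand along column 1 (it has 3 zeros):
  − (-3) · M_41   where M_41 = det([3 5 -5; -1 3 1; 4 5 0]) = 90
det = (-1)·(-3)·(90) = 270

det(B) = 270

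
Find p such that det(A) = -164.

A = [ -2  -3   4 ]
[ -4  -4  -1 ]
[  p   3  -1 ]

p = -6

Expanding along the row containing p, det(A) is linear in p: det(A) = (19)·p + (-50).
Set (19)·p + (-50) = -164  ⇒  (19)·p = -114  ⇒  p = -6.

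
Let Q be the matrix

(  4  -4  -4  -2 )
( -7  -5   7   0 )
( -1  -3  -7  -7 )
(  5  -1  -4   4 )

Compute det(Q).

1744

Expand along row 2 (it has 1 zero):
  − (-7) · M_21   where M_21 = det([-4 -4 -2; -3 -7 -7; -1 -4 4]) = 138
  + (-5) · M_22   where M_22 = det([4 -4 -2; -1 -7 -7; 5 -4 4]) = -178
  − (7) · M_23   where M_23 = det([4 -4 -2; -1 -3 -7; 5 -1 4]) = 16
det = (-1)·(-7)·(138) + (+1)·(-5)·(-178) + (-1)·(7)·(16) = 1744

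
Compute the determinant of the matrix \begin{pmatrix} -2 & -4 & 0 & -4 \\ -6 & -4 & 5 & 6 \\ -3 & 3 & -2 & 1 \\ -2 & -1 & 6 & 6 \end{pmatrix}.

Expand along row 1 (it has 1 zero):
  + (-2) · M_11   where M_11 = det([-4 5 6; 3 -2 1; -1 6 6]) = 73
  − (-4) · M_12   where M_12 = det([-6 5 6; -3 -2 1; -2 6 6]) = 56
  − (-4) · M_14   where M_14 = det([-6 -4 5; -3 3 -2; -2 -1 6]) = -139
det = (+1)·(-2)·(73) + (-1)·(-4)·(56) + (-1)·(-4)·(-139) = -478

-478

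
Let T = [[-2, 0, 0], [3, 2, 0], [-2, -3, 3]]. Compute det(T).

-12

T is lower triangular, so det(T) is the product of the diagonal entries:
det = (-2) · (2) · (3) = -12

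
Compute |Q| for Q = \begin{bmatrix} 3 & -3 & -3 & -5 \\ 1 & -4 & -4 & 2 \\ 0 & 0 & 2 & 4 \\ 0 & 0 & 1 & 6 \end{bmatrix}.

Q is block upper-triangular with a 2×2 block and a 2×2 block on the diagonal, so its determinant equals the product of the determinants of the diagonal blocks.
det of the 2×2 block = -9
det of the 2×2 block = 8
det = (-9)·(8) = -72

-72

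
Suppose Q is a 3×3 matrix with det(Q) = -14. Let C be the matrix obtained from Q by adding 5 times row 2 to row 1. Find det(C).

Adding a multiple of one row to another leaves the determinant unchanged.
det(C) = (1)·(-14) = -14

-14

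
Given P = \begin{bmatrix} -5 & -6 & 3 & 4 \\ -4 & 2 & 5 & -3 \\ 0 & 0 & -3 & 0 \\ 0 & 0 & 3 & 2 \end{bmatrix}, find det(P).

|P| = 204

P is block upper-triangular with a 2×2 block and a 2×2 block on the diagonal, so its determinant equals the product of the determinants of the diagonal blocks.
det of the 2×2 block = -34
det of the 2×2 block = -6
det = (-34)·(-6) = 204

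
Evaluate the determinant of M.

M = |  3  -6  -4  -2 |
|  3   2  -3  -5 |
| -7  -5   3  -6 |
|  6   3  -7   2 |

Expand along row 1:
  + (3) · M_11   where M_11 = det([2 -3 -5; -5 3 -6; 3 -7 2]) = -178
  − (-6) · M_12   where M_12 = det([3 -3 -5; -7 3 -6; 6 -7 2]) = -197
  + (-4) · M_13   where M_13 = det([3 2 -5; -7 -5 -6; 6 3 2]) = -65
  − (-2) · M_14   where M_14 = det([3 2 -3; -7 -5 3; 6 3 -7]) = -11
det = (+1)·(3)·(-178) + (-1)·(-6)·(-197) + (+1)·(-4)·(-65) + (-1)·(-2)·(-11) = -1478

The determinant is -1478.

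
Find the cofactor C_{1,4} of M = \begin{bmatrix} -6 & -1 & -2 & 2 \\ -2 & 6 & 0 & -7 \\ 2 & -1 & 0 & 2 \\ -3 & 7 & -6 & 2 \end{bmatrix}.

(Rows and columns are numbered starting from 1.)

-60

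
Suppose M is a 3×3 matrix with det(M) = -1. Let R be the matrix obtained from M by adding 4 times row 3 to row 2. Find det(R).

|R| = -1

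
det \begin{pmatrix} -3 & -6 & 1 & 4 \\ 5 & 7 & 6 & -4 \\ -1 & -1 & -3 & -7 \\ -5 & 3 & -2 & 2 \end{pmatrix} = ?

The determinant is 1932.

Expand along row 1:
  + (-3) · M_11   where M_11 = det([7 6 -4; -1 -3 -7; 3 -2 2]) = -298
  − (-6) · M_12   where M_12 = det([5 6 -4; -1 -3 -7; -5 -2 2]) = 174
  + (1) · M_13   where M_13 = det([5 7 -4; -1 -1 -7; -5 3 2]) = 386
  − (4) · M_14   where M_14 = det([5 7 6; -1 -1 -3; -5 3 -2]) = 98
det = (+1)·(-3)·(-298) + (-1)·(-6)·(174) + (+1)·(1)·(386) + (-1)·(4)·(98) = 1932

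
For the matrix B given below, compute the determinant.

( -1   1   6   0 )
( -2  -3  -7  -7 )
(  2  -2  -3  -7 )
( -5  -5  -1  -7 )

The determinant is 560.

Expand along row 1 (it has 1 zero):
  + (-1) · M_11   where M_11 = det([-3 -7 -7; -2 -3 -7; -5 -1 -7]) = -98
  − (1) · M_12   where M_12 = det([-2 -7 -7; 2 -3 -7; -5 -1 -7]) = -252
  + (6) · M_13   where M_13 = det([-2 -3 -7; 2 -2 -7; -5 -5 -7]) = 35
det = (+1)·(-1)·(-98) + (-1)·(1)·(-252) + (+1)·(6)·(35) = 560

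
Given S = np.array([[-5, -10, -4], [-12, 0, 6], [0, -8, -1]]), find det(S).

Expand along column 1:
  + (-5) · |0 6; -8 -1| = (-5)·(0 − (-48)) = -240
  − (-12) · |-10 -4; -8 -1| = −(-12)·(10 − 32) = -264
Sum: (-240) + (-264) = -504

-504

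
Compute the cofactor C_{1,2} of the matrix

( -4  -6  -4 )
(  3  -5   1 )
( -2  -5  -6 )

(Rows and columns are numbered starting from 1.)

Delete row 1 and column 2; the remaining 2×2 submatrix is [3 1; -2 -6].
Its determinant is 3·(-6) − 1·(-2) = -16.
The cofactor carries sign (−1)^(1+2) = −1, so C_{1,2} = −(-16) = 16.

The cofactor is 16.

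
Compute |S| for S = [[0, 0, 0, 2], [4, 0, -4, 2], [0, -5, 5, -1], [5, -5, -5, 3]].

det(S) = -200

Expand along row 1 (it has 3 zeros):
  − (2) · M_14   where M_14 = det([4 0 -4; 0 -5 5; 5 -5 -5]) = 100
det = (-1)·(2)·(100) = -200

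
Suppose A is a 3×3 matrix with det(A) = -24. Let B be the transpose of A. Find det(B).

The determinant is -24.

det(Aᵀ) = det(A).
det(B) = (1)·(-24) = -24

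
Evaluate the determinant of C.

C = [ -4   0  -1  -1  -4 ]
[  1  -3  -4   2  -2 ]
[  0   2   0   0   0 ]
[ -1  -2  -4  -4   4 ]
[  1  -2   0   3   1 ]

720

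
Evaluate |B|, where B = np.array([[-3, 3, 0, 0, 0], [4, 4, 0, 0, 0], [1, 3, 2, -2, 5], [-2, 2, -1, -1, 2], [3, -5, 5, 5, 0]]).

B is block lower-triangular with a 2×2 block and a 3×3 block on the diagonal, so its determinant equals the product of the determinants of the diagonal blocks.
det of the 2×2 block = -24
det of the 3×3 block = -40
det = (-24)·(-40) = 960

960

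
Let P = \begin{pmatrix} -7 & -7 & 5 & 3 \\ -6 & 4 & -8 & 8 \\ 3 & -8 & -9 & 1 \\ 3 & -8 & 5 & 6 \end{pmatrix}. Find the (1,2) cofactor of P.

Delete row 1 and column 2; the remaining 3×3 submatrix is [-6 -8 8; 3 -9 1; 3 5 6].
Its determinant is 810.
The cofactor carries sign (−1)^(1+2) = −1, so C_{1,2} = −(810) = -810.

-810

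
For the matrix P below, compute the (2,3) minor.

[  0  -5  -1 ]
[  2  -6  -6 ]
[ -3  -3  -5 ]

-15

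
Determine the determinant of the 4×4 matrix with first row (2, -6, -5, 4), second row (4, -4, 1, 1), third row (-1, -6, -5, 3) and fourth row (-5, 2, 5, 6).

The determinant is 838.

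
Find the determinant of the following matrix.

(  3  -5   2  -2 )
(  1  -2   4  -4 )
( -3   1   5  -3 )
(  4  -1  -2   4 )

The determinant is 170.

Expand along row 1:
  + (3) · M_11   where M_11 = det([-2 4 -4; 1 5 -3; -1 -2 4]) = -44
  − (-5) · M_12   where M_12 = det([1 4 -4; -3 5 -3; 4 -2 4]) = 70
  + (2) · M_13   where M_13 = det([1 -2 -4; -3 1 -3; 4 -1 4]) = 5
  − (-2) · M_14   where M_14 = det([1 -2 4; -3 1 5; 4 -1 -2]) = -29
det = (+1)·(3)·(-44) + (-1)·(-5)·(70) + (+1)·(2)·(5) + (-1)·(-2)·(-29) = 170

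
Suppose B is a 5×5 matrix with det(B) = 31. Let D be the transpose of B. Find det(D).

det(D) = 31

det(Bᵀ) = det(B).
det(D) = (1)·(31) = 31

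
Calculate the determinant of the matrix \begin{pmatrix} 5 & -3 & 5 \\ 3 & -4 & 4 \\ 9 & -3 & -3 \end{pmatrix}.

The determinant is 120.

Expand along row 1:
  + 5 · |-4 4; -3 -3| = 5·(12 − (-12)) = 120
  − (-3) · |3 4; 9 -3| = −(-3)·(-9 − 36) = -135
  + 5 · |3 -4; 9 -3| = 5·(-9 − (-36)) = 135
Sum: (120) + (-135) + (135) = 120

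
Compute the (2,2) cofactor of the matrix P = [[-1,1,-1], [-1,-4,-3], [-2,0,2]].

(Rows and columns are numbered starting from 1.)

Delete row 2 and column 2; the remaining 2×2 submatrix is [-1 -1; -2 2].
Its determinant is (-1)·2 − (-1)·(-2) = -4.
The cofactor carries sign (−1)^(2+2) = +1, so C_{2,2} = +(-4) = -4.

The cofactor is -4.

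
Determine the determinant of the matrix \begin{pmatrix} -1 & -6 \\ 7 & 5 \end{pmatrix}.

The determinant is 37.

det = (-1)·5 − (-6)·7 = -5 − (-42) = 37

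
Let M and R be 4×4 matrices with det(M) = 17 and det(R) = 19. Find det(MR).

det(MR) = det(M)·det(R) = (17)·(19) = 323

The determinant is 323.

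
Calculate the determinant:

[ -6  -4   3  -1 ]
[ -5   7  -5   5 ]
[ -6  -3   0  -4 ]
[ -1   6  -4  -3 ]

Expand along row 3 (it has 1 zero):
  + (-6) · M_31   where M_31 = det([-4 3 -1; 7 -5 5; 6 -4 -3]) = 11
  − (-3) · M_32   where M_32 = det([-6 3 -1; -5 -5 5; -1 -4 -3]) = -285
  − (-4) · M_34   where M_34 = det([-6 -4 3; -5 7 -5; -1 6 -4]) = -21
det = (+1)·(-6)·(11) + (-1)·(-3)·(-285) + (-1)·(-4)·(-21) = -1005

-1005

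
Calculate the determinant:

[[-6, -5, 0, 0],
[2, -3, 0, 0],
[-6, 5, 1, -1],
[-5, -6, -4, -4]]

The matrix is block lower-triangular with a 2×2 block and a 2×2 block on the diagonal, so its determinant equals the product of the determinants of the diagonal blocks.
det of the 2×2 block = 28
det of the 2×2 block = -8
det = (28)·(-8) = -224

-224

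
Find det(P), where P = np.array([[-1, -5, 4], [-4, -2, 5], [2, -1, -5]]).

Expand along row 1:
  + (-1) · |-2 5; -1 -5| = (-1)·(10 − (-5)) = -15
  − (-5) · |-4 5; 2 -5| = −(-5)·(20 − 10) = 50
  + 4 · |-4 -2; 2 -1| = 4·(4 − (-4)) = 32
Sum: (-15) + (50) + (32) = 67

67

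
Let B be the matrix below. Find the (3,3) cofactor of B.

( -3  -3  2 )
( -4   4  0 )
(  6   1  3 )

Delete row 3 and column 3; the remaining 2×2 submatrix is [-3 -3; -4 4].
Its determinant is (-3)·4 − (-3)·(-4) = -24.
The cofactor carries sign (−1)^(3+3) = +1, so C_{3,3} = +(-24) = -24.

-24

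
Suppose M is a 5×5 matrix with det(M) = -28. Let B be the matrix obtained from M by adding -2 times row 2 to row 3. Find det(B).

The determinant is -28.

Adding a multiple of one row to another leaves the determinant unchanged.
det(B) = (1)·(-28) = -28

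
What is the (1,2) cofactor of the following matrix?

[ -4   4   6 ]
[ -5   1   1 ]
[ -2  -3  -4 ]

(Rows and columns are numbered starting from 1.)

Delete row 1 and column 2; the remaining 2×2 submatrix is [-5 1; -2 -4].
Its determinant is (-5)·(-4) − 1·(-2) = 22.
The cofactor carries sign (−1)^(1+2) = −1, so C_{1,2} = −(22) = -22.

-22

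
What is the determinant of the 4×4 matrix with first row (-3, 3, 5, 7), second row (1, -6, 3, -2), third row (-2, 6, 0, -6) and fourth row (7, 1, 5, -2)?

Expand along row 3 (it has 1 zero):
  + (-2) · M_31   where M_31 = det([3 5 7; -6 3 -2; 1 5 -2]) = -289
  − (6) · M_32   where M_32 = det([-3 5 7; 1 3 -2; 7 5 -2]) = -184
  − (-6) · M_34   where M_34 = det([-3 3 5; 1 -6 3; 7 1 5]) = 362
det = (+1)·(-2)·(-289) + (-1)·(6)·(-184) + (-1)·(-6)·(362) = 3854

The determinant is 3854.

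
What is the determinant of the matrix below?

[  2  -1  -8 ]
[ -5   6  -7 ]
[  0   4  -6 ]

174

Expand along column 1:
  + 2 · |6 -7; 4 -6| = 2·(-36 − (-28)) = -16
  − (-5) · |-1 -8; 4 -6| = −(-5)·(6 − (-32)) = 190
Sum: (-16) + (190) = 174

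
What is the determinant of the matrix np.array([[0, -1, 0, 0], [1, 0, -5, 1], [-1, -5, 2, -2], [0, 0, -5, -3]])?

Expand along row 1 (it has 3 zeros):
  − (-1) · M_12   where M_12 = det([1 -5 1; -1 2 -2; 0 -5 -3]) = 4
det = (-1)·(-1)·(4) = 4

4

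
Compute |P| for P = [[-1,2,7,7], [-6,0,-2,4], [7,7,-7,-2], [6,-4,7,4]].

The determinant is -4078.

Expand along row 2 (it has 1 zero):
  − (-6) · M_21   where M_21 = det([2 7 7; 7 -7 -2; -4 7 4]) = -21
  − (-2) · M_23   where M_23 = det([-1 2 7; 7 7 -2; 6 -4 4]) = -590
  + (4) · M_24   where M_24 = det([-1 2 7; 7 7 -7; 6 -4 7]) = -693
det = (-1)·(-6)·(-21) + (-1)·(-2)·(-590) + (+1)·(4)·(-693) = -4078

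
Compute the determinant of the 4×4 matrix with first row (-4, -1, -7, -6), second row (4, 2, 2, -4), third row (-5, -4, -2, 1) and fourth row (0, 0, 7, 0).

Expand along row 4 (it has 3 zeros):
  − (7) · M_43   where M_43 = det([-4 -1 -6; 4 2 -4; -5 -4 1]) = 76
det = (-1)·(7)·(76) = -532

-532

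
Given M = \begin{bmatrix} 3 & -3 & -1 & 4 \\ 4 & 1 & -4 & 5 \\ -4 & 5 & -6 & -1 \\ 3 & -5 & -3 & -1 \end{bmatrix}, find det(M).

Expand along row 1:
  + (3) · M_11   where M_11 = det([1 -4 5; 5 -6 -1; -5 -3 -1]) = -262
  − (-3) · M_12   where M_12 = det([4 -4 5; -4 -6 -1; 3 -3 -1]) = 190
  + (-1) · M_13   where M_13 = det([4 1 5; -4 5 -1; 3 -5 -1]) = -22
  − (4) · M_14   where M_14 = det([4 1 -4; -4 5 -6; 3 -5 -3]) = -230
det = (+1)·(3)·(-262) + (-1)·(-3)·(190) + (+1)·(-1)·(-22) + (-1)·(4)·(-230) = 726

726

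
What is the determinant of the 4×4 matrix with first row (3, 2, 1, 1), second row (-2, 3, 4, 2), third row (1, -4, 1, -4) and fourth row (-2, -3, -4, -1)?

The determinant is 22.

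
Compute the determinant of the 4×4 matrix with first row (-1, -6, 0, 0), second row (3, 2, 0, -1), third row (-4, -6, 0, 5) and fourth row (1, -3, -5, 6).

Expand along column 3 (it has 3 zeros):
  − (-5) · M_43   where M_43 = det([-1 -6 0; 3 2 -1; -4 -6 5]) = 62
det = (-1)·(-5)·(62) = 310

The determinant is 310.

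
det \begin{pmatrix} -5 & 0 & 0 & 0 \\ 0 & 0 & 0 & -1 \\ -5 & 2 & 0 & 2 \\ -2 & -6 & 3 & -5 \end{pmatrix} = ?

30

Expand along row 1 (it has 3 zeros):
  + (-5) · M_11   where M_11 = det([0 0 -1; 2 0 2; -6 3 -5]) = -6
det = (+1)·(-5)·(-6) = 30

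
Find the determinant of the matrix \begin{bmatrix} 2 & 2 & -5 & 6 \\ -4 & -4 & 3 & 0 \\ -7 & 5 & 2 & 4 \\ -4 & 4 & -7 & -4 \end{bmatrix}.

-3376

Expand along row 2 (it has 1 zero):
  − (-4) · M_21   where M_21 = det([2 -5 6; 5 2 4; 4 -7 -4]) = -398
  + (-4) · M_22   where M_22 = det([2 -5 6; -7 2 4; -4 -7 -4]) = 602
  − (3) · M_23   where M_23 = det([2 2 6; -7 5 4; -4 4 -4]) = -208
det = (-1)·(-4)·(-398) + (+1)·(-4)·(602) + (-1)·(3)·(-208) = -3376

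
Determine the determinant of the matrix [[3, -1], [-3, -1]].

det = 3·(-1) − (-1)·(-3) = -3 − 3 = -6

-6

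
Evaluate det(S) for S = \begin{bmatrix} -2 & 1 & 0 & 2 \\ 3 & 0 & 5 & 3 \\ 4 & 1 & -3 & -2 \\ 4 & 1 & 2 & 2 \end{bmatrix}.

Expand along row 1 (it has 1 zero):
  + (-2) · M_11   where M_11 = det([0 5 3; 1 -3 -2; 1 2 2]) = -5
  − (1) · M_12   where M_12 = det([3 5 3; 4 -3 -2; 4 2 2]) = -26
  − (2) · M_14   where M_14 = det([3 0 5; 4 1 -3; 4 1 2]) = 15
det = (+1)·(-2)·(-5) + (-1)·(1)·(-26) + (-1)·(2)·(15) = 6

The determinant is 6.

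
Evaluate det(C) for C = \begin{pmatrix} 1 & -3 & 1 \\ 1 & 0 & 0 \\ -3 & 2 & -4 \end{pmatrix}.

Expand along row 2:
  − 1 · |-3 1; 2 -4| = −1·(12 − 2) = -10

det(C) = -10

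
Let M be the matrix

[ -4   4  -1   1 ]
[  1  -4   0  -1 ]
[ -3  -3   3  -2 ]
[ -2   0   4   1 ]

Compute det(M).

121

Expand along row 2 (it has 1 zero):
  − (1) · M_21   where M_21 = det([4 -1 1; -3 3 -2; 0 4 1]) = 29
  + (-4) · M_22   where M_22 = det([-4 -1 1; -3 3 -2; -2 4 1]) = -57
  + (-1) · M_24   where M_24 = det([-4 4 -1; -3 -3 3; -2 0 4]) = 78
det = (-1)·(1)·(29) + (+1)·(-4)·(-57) + (+1)·(-1)·(78) = 121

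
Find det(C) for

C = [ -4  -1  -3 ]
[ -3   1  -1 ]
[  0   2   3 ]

Expand along row 3:
  − 2 · |-4 -3; -3 -1| = −2·(4 − 9) = 10
  + 3 · |-4 -1; -3 1| = 3·(-4 − 3) = -21
Sum: (10) + (-21) = -11

-11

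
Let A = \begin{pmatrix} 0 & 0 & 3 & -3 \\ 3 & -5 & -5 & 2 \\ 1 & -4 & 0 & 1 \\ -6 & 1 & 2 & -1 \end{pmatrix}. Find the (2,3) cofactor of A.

-69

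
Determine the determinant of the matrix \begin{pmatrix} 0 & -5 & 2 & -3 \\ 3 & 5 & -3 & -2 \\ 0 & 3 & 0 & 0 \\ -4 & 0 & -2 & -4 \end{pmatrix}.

-282

Expand along row 3 (it has 3 zeros):
  − (3) · M_32   where M_32 = det([0 2 -3; 3 -3 -2; -4 -2 -4]) = 94
det = (-1)·(3)·(94) = -282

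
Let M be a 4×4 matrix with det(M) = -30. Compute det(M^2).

det(M^2) = (det M)^2 = (-30)^2 = 900

900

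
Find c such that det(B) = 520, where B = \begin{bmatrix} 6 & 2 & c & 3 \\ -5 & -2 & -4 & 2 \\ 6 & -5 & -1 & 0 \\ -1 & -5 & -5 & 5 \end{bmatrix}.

8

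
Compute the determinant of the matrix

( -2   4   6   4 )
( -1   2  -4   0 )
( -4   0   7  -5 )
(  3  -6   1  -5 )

Expand along row 2 (it has 1 zero):
  − (-1) · M_21   where M_21 = det([4 6 4; 0 7 -5; -6 1 -5]) = 228
  + (2) · M_22   where M_22 = det([-2 6 4; -4 7 -5; 3 1 -5]) = -250
  − (-4) · M_23   where M_23 = det([-2 4 4; -4 0 -5; 3 -6 -5]) = 16
det = (-1)·(-1)·(228) + (+1)·(2)·(-250) + (-1)·(-4)·(16) = -208

The determinant is -208.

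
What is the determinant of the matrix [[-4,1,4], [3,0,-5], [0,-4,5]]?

17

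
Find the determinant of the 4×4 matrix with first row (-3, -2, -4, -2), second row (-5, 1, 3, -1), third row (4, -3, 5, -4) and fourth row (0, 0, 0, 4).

Expand along row 4 (it has 3 zeros):
  + (4) · M_44   where M_44 = det([-3 -2 -4; -5 1 3; 4 -3 5]) = -160
det = (+1)·(4)·(-160) = -640

The determinant is -640.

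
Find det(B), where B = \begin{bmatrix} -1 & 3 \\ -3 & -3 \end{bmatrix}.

det(B) = 12

det(B) = (-1)·(-3) − 3·(-3) = 3 − (-9) = 12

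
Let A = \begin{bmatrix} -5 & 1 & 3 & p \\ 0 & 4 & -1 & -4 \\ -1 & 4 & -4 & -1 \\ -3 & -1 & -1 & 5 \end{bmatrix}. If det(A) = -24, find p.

3

Expanding along the row containing p, det(A) is linear in p: det(A) = (-31)·p + (69).
Set (-31)·p + (69) = -24  ⇒  (-31)·p = -93  ⇒  p = 3.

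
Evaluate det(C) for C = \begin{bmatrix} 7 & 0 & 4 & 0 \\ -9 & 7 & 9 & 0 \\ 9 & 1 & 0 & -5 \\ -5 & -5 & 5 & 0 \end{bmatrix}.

Expand along column 4 (it has 3 zeros):
  − (-5) · M_34   where M_34 = det([7 0 4; -9 7 9; -5 -5 5]) = 880
det = (-1)·(-5)·(880) = 4400

|C| = 4400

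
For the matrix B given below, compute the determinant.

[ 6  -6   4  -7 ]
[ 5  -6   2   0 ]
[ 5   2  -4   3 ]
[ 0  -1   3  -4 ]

|B| = 308

Expand along row 2 (it has 1 zero):
  − (5) · M_21   where M_21 = det([-6 4 -7; 2 -4 3; -1 3 -4]) = -36
  + (-6) · M_22   where M_22 = det([6 4 -7; 5 -4 3; 0 3 -4]) = 17
  − (2) · M_23   where M_23 = det([6 -6 -7; 5 2 3; 0 -1 -4]) = -115
det = (-1)·(5)·(-36) + (+1)·(-6)·(17) + (-1)·(2)·(-115) = 308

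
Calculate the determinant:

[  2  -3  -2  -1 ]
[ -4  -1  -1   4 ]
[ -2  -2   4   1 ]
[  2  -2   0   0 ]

Expand along row 4 (it has 2 zeros):
  − (2) · M_41   where M_41 = det([-3 -2 -1; -1 -1 4; -2 4 1]) = 71
  + (-2) · M_42   where M_42 = det([2 -2 -1; -4 -1 4; -2 4 1]) = -8
det = (-1)·(2)·(71) + (+1)·(-2)·(-8) = -126

-126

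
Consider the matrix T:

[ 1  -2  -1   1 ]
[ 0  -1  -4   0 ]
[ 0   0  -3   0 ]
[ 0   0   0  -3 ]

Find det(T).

det(T) = -9

T is upper triangular, so det(T) is the product of the diagonal entries:
det = (1) · (-1) · (-3) · (-3) = -9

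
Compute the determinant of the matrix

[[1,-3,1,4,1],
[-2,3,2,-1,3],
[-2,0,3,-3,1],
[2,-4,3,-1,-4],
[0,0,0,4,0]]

404

Expand along row 5 (it has 4 zeros):
  − (4) · M_54   where M_54 = det([1 -3 1 1; -2 3 2 3; -2 0 3 1; 2 -4 3 -4]) = -101
det = (-1)·(4)·(-101) = 404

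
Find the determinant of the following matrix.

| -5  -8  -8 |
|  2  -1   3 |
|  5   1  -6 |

Expand along column 1:
  + (-5) · |-1 3; 1 -6| = (-5)·(6 − 3) = -15
  − 2 · |-8 -8; 1 -6| = −2·(48 − (-8)) = -112
  + 5 · |-8 -8; -1 3| = 5·(-24 − 8) = -160
Sum: (-15) + (-112) + (-160) = -287

-287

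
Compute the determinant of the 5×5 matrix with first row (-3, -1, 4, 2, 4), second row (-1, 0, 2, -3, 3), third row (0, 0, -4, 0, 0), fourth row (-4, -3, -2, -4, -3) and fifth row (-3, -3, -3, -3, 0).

Expand along row 3 (it has 4 zeros):
  + (-4) · M_33   where M_33 = det([-3 -1 2 4; -1 0 -3 3; -4 -3 -4 -3; -3 -3 -3 0]) = 150
det = (+1)·(-4)·(150) = -600

The determinant is -600.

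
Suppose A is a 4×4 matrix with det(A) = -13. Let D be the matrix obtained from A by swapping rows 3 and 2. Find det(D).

13

Swapping two rows multiplies the determinant by −1.
det(D) = (-1)·(-13) = 13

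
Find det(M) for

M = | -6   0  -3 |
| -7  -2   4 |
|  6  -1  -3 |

The determinant is -117.

Expand along column 2:
  + (-2) · |-6 -3; 6 -3| = (-2)·(18 − (-18)) = -72
  − (-1) · |-6 -3; -7 4| = −(-1)·(-24 − 21) = -45
Sum: (-72) + (-45) = -117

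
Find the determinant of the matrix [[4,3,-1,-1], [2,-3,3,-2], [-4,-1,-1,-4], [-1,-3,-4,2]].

Expand along row 1:
  + (4) · M_11   where M_11 = det([-3 3 -2; -1 -1 -4; -3 -4 2]) = 94
  − (3) · M_12   where M_12 = det([2 3 -2; -4 -1 -4; -1 -4 2]) = -30
  + (-1) · M_13   where M_13 = det([2 -3 -2; -4 -1 -4; -1 -3 2]) = -86
  − (-1) · M_14   where M_14 = det([2 -3 3; -4 -1 -1; -1 -3 -4]) = 80
det = (+1)·(4)·(94) + (-1)·(3)·(-30) + (+1)·(-1)·(-86) + (-1)·(-1)·(80) = 632

632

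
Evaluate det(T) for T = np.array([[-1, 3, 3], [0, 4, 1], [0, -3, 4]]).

-19

Expand along column 1:
  + (-1) · |4 1; -3 4| = (-1)·(16 − (-3)) = -19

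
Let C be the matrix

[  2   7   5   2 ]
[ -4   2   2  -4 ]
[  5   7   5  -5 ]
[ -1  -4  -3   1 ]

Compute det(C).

det(C) = -16

Expand along row 1:
  + (2) · M_11   where M_11 = det([2 2 -4; 7 5 -5; -4 -3 1]) = 10
  − (7) · M_12   where M_12 = det([-4 2 -4; 5 5 -5; -1 -3 1]) = 80
  + (5) · M_13   where M_13 = det([-4 2 -4; 5 7 -5; -1 -4 1]) = 104
  − (2) · M_14   where M_14 = det([-4 2 2; 5 7 5; -1 -4 -3]) = -2
det = (+1)·(2)·(10) + (-1)·(7)·(80) + (+1)·(5)·(104) + (-1)·(2)·(-2) = -16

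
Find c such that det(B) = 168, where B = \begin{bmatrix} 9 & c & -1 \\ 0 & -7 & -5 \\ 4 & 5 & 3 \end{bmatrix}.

-8

Expanding along the row containing c, det(B) is linear in c: det(B) = (-20)·c + (8).
Set (-20)·c + (8) = 168  ⇒  (-20)·c = 160  ⇒  c = -8.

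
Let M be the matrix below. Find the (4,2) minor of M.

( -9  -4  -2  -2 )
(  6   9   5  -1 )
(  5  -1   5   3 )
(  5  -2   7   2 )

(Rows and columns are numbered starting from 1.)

Delete row 4 and column 2; the remaining 3×3 submatrix is [-9 -2 -2; 6 5 -1; 5 5 3].
Its determinant is -144.

-144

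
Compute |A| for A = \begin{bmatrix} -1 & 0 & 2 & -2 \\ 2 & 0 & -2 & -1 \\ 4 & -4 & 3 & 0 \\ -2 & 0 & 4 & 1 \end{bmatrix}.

Expand along column 2 (it has 3 zeros):
  − (-4) · M_32   where M_32 = det([-1 2 -2; 2 -2 -1; -2 4 1]) = -10
det = (-1)·(-4)·(-10) = -40

-40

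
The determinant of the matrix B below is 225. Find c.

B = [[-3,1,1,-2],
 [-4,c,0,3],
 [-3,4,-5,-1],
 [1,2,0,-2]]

c = -8

Expanding along the row containing c, det(B) is linear in c: det(B) = (-47)·c + (-151).
Set (-47)·c + (-151) = 225  ⇒  (-47)·c = 376  ⇒  c = -8.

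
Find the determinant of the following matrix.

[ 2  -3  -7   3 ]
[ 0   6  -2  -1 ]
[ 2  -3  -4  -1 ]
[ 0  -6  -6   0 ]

Expand along row 4 (it has 2 zeros):
  + (-6) · M_42   where M_42 = det([2 -7 3; 0 -2 -1; 2 -4 -1]) = 22
  − (-6) · M_43   where M_43 = det([2 -3 3; 0 6 -1; 2 -3 -1]) = -48
det = (+1)·(-6)·(22) + (-1)·(-6)·(-48) = -420

-420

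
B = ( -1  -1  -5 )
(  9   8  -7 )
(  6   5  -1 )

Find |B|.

21

Expand along column 1:
  + (-1) · |8 -7; 5 -1| = (-1)·(-8 − (-35)) = -27
  − 9 · |-1 -5; 5 -1| = −9·(1 − (-25)) = -234
  + 6 · |-1 -5; 8 -7| = 6·(7 − (-40)) = 282
Sum: (-27) + (-234) + (282) = 21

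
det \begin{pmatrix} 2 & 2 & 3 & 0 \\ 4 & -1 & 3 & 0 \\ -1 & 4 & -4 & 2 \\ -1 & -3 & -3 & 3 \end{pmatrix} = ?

159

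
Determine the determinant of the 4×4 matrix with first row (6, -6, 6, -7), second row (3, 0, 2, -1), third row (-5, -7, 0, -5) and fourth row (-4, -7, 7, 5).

281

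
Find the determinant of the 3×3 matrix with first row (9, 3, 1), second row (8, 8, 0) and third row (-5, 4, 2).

Expand along column 3:
  + 1 · |8 8; -5 4| = 1·(32 − (-40)) = 72
  + 2 · |9 3; 8 8| = 2·(72 − 24) = 96
Sum: (72) + (96) = 168

168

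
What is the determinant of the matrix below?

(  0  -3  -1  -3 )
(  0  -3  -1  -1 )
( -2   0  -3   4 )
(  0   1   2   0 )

Expand along column 1 (it has 3 zeros):
  + (-2) · M_31   where M_31 = det([-3 -1 -3; -3 -1 -1; 1 2 0]) = 10
det = (+1)·(-2)·(10) = -20

-20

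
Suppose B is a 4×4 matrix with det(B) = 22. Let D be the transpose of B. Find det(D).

22

det(Bᵀ) = det(B).
det(D) = (1)·(22) = 22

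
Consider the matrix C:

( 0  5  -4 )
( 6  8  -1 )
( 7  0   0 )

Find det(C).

|C| = 189

Expand along row 3:
  + 7 · |5 -4; 8 -1| = 7·(-5 − (-32)) = 189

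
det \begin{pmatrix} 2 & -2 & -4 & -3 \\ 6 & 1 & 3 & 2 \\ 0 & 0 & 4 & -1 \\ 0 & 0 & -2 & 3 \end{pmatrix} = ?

The matrix is block upper-triangular with a 2×2 block and a 2×2 block on the diagonal, so its determinant equals the product of the determinants of the diagonal blocks.
det of the 2×2 block = 14
det of the 2×2 block = 10
det = (14)·(10) = 140

140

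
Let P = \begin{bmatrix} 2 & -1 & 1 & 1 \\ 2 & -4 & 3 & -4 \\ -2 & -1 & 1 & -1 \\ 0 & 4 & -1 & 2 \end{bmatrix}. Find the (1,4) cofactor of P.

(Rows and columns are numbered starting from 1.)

Delete row 1 and column 4; the remaining 3×3 submatrix is [2 -4 3; -2 -1 1; 0 4 -1].
Its determinant is -22.
The cofactor carries sign (−1)^(1+4) = −1, so C_{1,4} = −(-22) = 22.

The cofactor is 22.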